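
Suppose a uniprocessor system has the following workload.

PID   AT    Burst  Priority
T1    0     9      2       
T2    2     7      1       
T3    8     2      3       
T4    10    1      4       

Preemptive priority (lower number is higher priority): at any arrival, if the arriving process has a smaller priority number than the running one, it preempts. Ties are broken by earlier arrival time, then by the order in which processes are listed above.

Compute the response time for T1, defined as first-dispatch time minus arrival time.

Schedule: | T1 0-2 | T2 2-9 | T1 9-16 | T3 16-18 | T4 18-19 |
Completion: T1=16  T2=9  T3=18  T4=19
Response(T1) = first start − arrival = 0 − 0 = 0

0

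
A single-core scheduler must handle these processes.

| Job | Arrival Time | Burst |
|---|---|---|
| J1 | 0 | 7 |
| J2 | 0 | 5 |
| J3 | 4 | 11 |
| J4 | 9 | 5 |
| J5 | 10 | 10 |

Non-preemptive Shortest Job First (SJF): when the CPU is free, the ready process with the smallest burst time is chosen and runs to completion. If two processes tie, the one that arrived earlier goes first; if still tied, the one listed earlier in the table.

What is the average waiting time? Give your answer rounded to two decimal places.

7.60

Gantt: | J2 0-5 | J1 5-12 | J4 12-17 | J5 17-27 | J3 27-38 |
Completion: J1=12  J2=5  J3=38  J4=17  J5=27
Waiting times: J1=5, J2=0, J3=23, J4=3, J5=7
Average waiting = (5+0+23+3+7) / 5 = 38/5 = 7.60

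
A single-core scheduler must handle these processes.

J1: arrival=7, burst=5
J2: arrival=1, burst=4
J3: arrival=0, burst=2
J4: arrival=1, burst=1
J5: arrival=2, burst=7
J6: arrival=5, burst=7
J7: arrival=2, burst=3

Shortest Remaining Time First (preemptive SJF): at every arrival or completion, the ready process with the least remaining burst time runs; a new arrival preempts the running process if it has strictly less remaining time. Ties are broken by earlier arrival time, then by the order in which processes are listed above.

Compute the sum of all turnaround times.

69

Schedule: | J3 0-2 | J4 2-3 | J7 3-6 | J2 6-10 | J1 10-15 | J5 15-22 | J6 22-29 |
Completion: J1=15  J2=10  J3=2  J4=3  J5=22  J6=29  J7=6
Turnaround (C−A): J1=8  J2=9  J3=2  J4=2  J5=20  J6=24  J7=4
Turnaround = completion − arrival: J1=8, J2=9, J3=2, J4=2, J5=20, J6=24, J7=4
Total turnaround = 8 + 9 + 2 + 2 + 20 + 24 + 4 = 69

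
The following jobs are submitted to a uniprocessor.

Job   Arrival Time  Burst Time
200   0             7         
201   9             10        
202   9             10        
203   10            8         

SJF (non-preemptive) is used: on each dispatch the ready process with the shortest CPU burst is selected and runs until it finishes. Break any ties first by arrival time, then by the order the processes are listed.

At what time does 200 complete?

7

Timeline: | 200 0-7 | idle 7-9 | 201 9-19 | 203 19-27 | 202 27-37 |
Completion: 200=7  201=19  202=37  203=27
Turnaround (C−A): 200=7  201=10  202=28  203=17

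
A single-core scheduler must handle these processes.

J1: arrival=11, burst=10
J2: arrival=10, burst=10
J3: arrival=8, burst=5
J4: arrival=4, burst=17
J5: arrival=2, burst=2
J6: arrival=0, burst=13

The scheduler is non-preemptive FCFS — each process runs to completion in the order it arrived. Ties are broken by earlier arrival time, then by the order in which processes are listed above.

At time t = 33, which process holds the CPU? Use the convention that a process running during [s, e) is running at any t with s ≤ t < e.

Gantt: | J6 0-13 | J5 13-15 | J4 15-32 | J3 32-37 | J2 37-47 | J1 47-57 |
Completion: J1=57  J2=47  J3=37  J4=32  J5=15  J6=13
Turnaround (C−A): J1=46  J2=37  J3=29  J4=28  J5=13  J6=13

J3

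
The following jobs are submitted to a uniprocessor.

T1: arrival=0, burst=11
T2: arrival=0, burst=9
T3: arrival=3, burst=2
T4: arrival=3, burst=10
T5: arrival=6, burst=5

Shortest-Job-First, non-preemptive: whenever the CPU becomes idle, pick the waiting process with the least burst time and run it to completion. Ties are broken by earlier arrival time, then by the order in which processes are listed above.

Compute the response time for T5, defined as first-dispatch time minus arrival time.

Timeline: | T2 0-9 | T3 9-11 | T5 11-16 | T4 16-26 | T1 26-37 |
Completion: T1=37  T2=9  T3=11  T4=26  T5=16
Turnaround (C−A): T1=37  T2=9  T3=8  T4=23  T5=10
Response(T5) = first start − arrival = 11 − 6 = 5

5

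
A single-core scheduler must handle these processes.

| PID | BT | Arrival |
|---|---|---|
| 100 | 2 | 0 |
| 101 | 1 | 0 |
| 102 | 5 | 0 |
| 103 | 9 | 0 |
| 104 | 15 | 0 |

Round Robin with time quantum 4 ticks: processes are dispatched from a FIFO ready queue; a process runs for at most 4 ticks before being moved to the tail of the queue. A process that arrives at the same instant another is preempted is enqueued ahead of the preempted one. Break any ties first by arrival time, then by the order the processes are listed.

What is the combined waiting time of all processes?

Gantt: | 100 0-2 | 101 2-3 | 102 3-7 | 103 7-11 | 104 11-15 | 102 15-16 | 103 16-20 | 104 20-24 | 103 24-25 | 104 25-32 |
Completion: 100=2  101=3  102=16  103=25  104=32
Waiting = turnaround − burst: 100=0, 101=2, 102=11, 103=16, 104=17
Total waiting = 0 + 2 + 11 + 16 + 17 = 46

46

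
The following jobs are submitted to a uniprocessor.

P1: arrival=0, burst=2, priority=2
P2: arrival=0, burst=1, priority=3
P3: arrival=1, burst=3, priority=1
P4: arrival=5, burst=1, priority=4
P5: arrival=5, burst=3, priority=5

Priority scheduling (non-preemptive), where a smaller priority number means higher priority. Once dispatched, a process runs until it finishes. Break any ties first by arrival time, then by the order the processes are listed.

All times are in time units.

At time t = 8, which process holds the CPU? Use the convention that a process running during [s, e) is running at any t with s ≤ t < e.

Gantt: | P1 0-2 | P3 2-5 | P2 5-6 | P4 6-7 | P5 7-10 |
Completion: P1=2  P2=6  P3=5  P4=7  P5=10

P5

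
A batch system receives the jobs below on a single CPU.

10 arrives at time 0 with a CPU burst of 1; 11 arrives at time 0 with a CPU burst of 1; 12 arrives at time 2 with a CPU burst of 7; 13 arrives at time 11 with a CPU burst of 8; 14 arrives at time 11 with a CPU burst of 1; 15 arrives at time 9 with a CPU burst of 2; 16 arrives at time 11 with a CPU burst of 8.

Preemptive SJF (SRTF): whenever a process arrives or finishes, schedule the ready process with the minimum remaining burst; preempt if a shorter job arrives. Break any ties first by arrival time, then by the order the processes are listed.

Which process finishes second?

11

Gantt: | 10 0-1 | 11 1-2 | 12 2-9 | 15 9-11 | 14 11-12 | 13 12-20 | 16 20-28 |
Completion: 10=1  11=2  12=9  13=20  14=12  15=11  16=28
Turnaround (C−A): 10=1  11=2  12=7  13=9  14=1  15=2  16=17
Finish order: 10 → 11 → 12 → 15 → 14 → 13 → 16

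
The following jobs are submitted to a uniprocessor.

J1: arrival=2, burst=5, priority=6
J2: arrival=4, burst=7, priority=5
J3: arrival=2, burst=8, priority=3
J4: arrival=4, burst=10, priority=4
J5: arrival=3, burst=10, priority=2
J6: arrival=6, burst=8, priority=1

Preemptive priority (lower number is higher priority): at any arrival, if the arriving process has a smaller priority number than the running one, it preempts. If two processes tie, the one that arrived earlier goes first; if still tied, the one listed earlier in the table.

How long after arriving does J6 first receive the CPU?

Schedule: | idle 0-2 | J3 2-3 | J5 3-6 | J6 6-14 | J5 14-21 | J3 21-28 | J4 28-38 | J2 38-45 | J1 45-50 |
Completion: J1=50  J2=45  J3=28  J4=38  J5=21  J6=14
Turnaround (C−A): J1=48  J2=41  J3=26  J4=34  J5=18  J6=8
Response(J6) = first start − arrival = 6 − 6 = 0

0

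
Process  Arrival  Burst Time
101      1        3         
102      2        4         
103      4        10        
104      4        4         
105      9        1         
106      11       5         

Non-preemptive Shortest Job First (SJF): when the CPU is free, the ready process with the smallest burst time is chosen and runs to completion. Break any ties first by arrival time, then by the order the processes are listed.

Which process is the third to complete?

Gantt: | idle 0-1 | 101 1-4 | 102 4-8 | 104 8-12 | 105 12-13 | 106 13-18 | 103 18-28 |
Completion: 101=4  102=8  103=28  104=12  105=13  106=18
Turnaround (C−A): 101=3  102=6  103=24  104=8  105=4  106=7
Finish order: 101 → 102 → 104 → 105 → 106 → 103

104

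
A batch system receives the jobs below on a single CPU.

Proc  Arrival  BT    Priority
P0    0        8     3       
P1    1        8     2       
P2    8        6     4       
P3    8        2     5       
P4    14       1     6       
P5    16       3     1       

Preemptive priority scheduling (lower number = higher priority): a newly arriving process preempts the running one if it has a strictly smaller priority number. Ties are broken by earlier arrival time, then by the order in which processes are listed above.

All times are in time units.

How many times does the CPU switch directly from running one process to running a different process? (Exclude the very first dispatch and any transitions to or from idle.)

Schedule: | P0 0-1 | P1 1-9 | P0 9-16 | P5 16-19 | P2 19-25 | P3 25-27 | P4 27-28 |
Completion: P0=16  P1=9  P2=25  P3=27  P4=28  P5=19
Turnaround (C−A): P0=16  P1=8  P2=17  P3=19  P4=14  P5=3

6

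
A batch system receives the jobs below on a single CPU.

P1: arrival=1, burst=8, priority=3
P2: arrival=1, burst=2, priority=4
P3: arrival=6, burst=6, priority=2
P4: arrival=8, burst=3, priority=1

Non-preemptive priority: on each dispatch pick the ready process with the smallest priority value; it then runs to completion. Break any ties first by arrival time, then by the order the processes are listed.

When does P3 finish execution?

Schedule: | idle 0-1 | P1 1-9 | P4 9-12 | P3 12-18 | P2 18-20 |
Completion: P1=9  P2=20  P3=18  P4=12
Turnaround (C−A): P1=8  P2=19  P3=12  P4=4

18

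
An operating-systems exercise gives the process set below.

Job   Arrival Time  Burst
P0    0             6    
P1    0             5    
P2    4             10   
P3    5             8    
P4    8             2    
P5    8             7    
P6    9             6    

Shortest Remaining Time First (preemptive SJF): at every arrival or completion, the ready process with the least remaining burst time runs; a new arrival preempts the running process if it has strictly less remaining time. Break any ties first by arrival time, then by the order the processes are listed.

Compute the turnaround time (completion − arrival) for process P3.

Gantt: | P1 0-5 | P0 5-8 | P4 8-10 | P0 10-13 | P6 13-19 | P5 19-26 | P3 26-34 | P2 34-44 |
Completion: P0=13  P1=5  P2=44  P3=34  P4=10  P5=26  P6=19
Turnaround(P3) = completion − arrival = 34 − 5 = 29

29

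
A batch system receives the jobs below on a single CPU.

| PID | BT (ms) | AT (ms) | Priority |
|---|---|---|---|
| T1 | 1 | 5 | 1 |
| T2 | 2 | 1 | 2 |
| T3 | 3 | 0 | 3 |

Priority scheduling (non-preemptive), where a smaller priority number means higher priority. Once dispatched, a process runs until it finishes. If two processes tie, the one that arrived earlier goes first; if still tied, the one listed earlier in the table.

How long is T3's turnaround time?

Timeline: | T3 0-3 | T2 3-5 | T1 5-6 |
Completion: T1=6  T2=5  T3=3
Turnaround(T3) = completion − arrival = 3 − 0 = 3

3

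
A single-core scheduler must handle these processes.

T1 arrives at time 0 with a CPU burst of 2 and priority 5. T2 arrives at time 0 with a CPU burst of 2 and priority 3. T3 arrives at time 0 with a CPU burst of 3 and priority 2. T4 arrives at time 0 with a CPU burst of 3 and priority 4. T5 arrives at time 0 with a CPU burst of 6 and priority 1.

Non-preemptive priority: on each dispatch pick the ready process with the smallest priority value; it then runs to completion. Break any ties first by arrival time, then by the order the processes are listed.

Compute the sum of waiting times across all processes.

40

Schedule: | T5 0-6 | T3 6-9 | T2 9-11 | T4 11-14 | T1 14-16 |
Completion: T1=16  T2=11  T3=9  T4=14  T5=6
Turnaround (C−A): T1=16  T2=11  T3=9  T4=14  T5=6
Waiting = turnaround − burst: T1=14, T2=9, T3=6, T4=11, T5=0
Total waiting = 14 + 9 + 6 + 11 + 0 = 40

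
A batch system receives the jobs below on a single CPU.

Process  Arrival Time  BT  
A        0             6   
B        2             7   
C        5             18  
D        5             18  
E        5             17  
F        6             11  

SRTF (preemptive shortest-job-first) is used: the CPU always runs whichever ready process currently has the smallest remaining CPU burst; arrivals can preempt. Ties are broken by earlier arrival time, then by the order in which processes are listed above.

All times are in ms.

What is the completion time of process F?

24

Schedule: | A 0-6 | B 6-13 | F 13-24 | E 24-41 | C 41-59 | D 59-77 |
Completion: A=6  B=13  C=59  D=77  E=41  F=24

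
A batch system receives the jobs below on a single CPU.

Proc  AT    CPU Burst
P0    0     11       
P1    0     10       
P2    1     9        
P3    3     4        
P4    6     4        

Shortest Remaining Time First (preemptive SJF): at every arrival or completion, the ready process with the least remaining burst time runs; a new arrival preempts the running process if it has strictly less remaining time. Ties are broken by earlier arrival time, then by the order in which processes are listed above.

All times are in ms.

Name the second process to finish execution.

P4

Timeline: | P1 0-3 | P3 3-7 | P4 7-11 | P1 11-18 | P2 18-27 | P0 27-38 |
Completion: P0=38  P1=18  P2=27  P3=7  P4=11
Turnaround (C−A): P0=38  P1=18  P2=26  P3=4  P4=5
Finish order: P3 → P4 → P1 → P2 → P0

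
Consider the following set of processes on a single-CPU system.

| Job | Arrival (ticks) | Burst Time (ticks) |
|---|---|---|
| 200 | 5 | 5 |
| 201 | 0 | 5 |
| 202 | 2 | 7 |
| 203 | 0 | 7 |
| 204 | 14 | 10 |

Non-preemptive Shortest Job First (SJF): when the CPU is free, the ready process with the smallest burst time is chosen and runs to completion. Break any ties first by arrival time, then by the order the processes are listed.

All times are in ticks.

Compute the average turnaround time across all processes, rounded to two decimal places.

Schedule: | 201 0-5 | 200 5-10 | 203 10-17 | 202 17-24 | 204 24-34 |
Completion: 200=10  201=5  202=24  203=17  204=34
Turnaround times: 200=5, 201=5, 202=22, 203=17, 204=20
Average turnaround = (5+5+22+17+20) / 5 = 69/5 = 13.80

13.80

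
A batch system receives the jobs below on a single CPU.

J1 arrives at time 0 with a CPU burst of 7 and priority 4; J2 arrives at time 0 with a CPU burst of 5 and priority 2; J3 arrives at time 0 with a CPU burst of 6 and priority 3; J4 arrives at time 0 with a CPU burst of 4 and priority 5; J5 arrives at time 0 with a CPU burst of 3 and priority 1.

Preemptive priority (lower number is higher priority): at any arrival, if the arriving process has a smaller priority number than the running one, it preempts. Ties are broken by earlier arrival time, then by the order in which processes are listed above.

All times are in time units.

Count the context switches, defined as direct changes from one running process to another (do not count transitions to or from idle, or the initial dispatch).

Timeline: | J5 0-3 | J2 3-8 | J3 8-14 | J1 14-21 | J4 21-25 |
Completion: J1=21  J2=8  J3=14  J4=25  J5=3
Turnaround (C−A): J1=21  J2=8  J3=14  J4=25  J5=3

4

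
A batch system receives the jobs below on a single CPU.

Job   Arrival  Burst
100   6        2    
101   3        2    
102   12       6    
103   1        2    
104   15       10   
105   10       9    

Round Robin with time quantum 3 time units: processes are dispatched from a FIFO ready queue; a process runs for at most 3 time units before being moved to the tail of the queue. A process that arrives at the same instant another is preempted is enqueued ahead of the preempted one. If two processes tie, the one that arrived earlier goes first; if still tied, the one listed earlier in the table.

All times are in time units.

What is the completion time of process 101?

Schedule: | idle 0-1 | 103 1-3 | 101 3-5 | idle 5-6 | 100 6-8 | idle 8-10 | 105 10-13 | 102 13-16 | 105 16-19 | 104 19-22 | 102 22-25 | 105 25-28 | 104 28-35 |
Completion: 100=8  101=5  102=25  103=3  104=35  105=28

5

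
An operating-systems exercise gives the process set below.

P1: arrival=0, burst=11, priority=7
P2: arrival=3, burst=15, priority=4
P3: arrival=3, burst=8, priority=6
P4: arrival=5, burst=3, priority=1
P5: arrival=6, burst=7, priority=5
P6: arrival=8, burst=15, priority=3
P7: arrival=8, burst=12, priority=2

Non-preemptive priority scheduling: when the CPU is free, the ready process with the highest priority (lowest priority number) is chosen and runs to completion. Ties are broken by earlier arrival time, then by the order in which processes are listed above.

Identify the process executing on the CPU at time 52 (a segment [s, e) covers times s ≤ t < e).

Schedule: | P1 0-11 | P4 11-14 | P7 14-26 | P6 26-41 | P2 41-56 | P5 56-63 | P3 63-71 |
Completion: P1=11  P2=56  P3=71  P4=14  P5=63  P6=41  P7=26
Turnaround (C−A): P1=11  P2=53  P3=68  P4=9  P5=57  P6=33  P7=18

P2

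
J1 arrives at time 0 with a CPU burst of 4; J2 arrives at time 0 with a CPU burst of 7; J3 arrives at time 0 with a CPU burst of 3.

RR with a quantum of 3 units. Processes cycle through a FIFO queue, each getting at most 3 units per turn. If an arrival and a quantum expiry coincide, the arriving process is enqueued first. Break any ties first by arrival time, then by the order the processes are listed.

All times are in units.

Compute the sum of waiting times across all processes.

19

Gantt: | J1 0-3 | J2 3-6 | J3 6-9 | J1 9-10 | J2 10-14 |
Completion: J1=10  J2=14  J3=9
Turnaround (C−A): J1=10  J2=14  J3=9
Waiting = turnaround − burst: J1=6, J2=7, J3=6
Total waiting = 6 + 7 + 6 = 19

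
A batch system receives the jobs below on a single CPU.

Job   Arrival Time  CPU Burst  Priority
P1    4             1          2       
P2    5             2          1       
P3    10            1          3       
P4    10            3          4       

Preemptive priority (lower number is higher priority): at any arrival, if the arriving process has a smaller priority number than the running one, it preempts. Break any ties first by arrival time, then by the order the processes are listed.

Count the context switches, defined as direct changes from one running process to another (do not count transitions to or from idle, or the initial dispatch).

Timeline: | idle 0-4 | P1 4-5 | P2 5-7 | idle 7-10 | P3 10-11 | P4 11-14 |
Completion: P1=5  P2=7  P3=11  P4=14

2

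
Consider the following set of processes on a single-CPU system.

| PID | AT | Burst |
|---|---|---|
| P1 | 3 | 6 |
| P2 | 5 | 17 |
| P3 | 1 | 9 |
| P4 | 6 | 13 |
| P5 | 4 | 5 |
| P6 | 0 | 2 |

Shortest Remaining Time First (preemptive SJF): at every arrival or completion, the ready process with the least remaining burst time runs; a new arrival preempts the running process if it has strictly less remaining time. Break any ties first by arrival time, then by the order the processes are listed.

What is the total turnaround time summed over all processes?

115

Gantt: | P6 0-2 | P3 2-3 | P1 3-9 | P5 9-14 | P3 14-22 | P4 22-35 | P2 35-52 |
Completion: P1=9  P2=52  P3=22  P4=35  P5=14  P6=2
Turnaround (C−A): P1=6  P2=47  P3=21  P4=29  P5=10  P6=2
Turnaround = completion − arrival: P1=6, P2=47, P3=21, P4=29, P5=10, P6=2
Total turnaround = 6 + 47 + 21 + 29 + 10 + 2 = 115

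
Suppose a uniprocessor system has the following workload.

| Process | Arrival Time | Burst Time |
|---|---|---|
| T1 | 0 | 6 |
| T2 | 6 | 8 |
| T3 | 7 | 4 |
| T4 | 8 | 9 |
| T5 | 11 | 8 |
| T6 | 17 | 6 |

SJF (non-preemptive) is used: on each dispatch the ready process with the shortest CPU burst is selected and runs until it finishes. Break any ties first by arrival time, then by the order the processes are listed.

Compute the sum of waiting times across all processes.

Timeline: | T1 0-6 | T2 6-14 | T3 14-18 | T6 18-24 | T5 24-32 | T4 32-41 |
Completion: T1=6  T2=14  T3=18  T4=41  T5=32  T6=24
Turnaround (C−A): T1=6  T2=8  T3=11  T4=33  T5=21  T6=7
Waiting = turnaround − burst: T1=0, T2=0, T3=7, T4=24, T5=13, T6=1
Total waiting = 0 + 0 + 7 + 24 + 13 + 1 = 45

45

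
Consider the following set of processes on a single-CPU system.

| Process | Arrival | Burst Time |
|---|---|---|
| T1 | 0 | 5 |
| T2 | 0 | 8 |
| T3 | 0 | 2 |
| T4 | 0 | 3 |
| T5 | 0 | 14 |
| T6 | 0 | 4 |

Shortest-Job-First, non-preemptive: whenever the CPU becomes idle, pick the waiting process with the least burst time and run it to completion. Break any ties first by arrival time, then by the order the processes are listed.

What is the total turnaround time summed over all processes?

88

Gantt: | T3 0-2 | T4 2-5 | T6 5-9 | T1 9-14 | T2 14-22 | T5 22-36 |
Completion: T1=14  T2=22  T3=2  T4=5  T5=36  T6=9
Turnaround (C−A): T1=14  T2=22  T3=2  T4=5  T5=36  T6=9
Turnaround = completion − arrival: T1=14, T2=22, T3=2, T4=5, T5=36, T6=9
Total turnaround = 14 + 22 + 2 + 5 + 36 + 9 = 88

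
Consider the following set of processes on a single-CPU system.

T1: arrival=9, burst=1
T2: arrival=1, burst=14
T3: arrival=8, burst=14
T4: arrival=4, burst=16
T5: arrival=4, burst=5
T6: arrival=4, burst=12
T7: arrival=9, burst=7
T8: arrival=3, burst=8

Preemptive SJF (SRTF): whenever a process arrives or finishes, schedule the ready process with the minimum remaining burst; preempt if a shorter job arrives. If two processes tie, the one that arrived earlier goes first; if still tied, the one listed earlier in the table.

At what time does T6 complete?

48

Timeline: | idle 0-1 | T2 1-3 | T8 3-4 | T5 4-9 | T1 9-10 | T8 10-17 | T7 17-24 | T2 24-36 | T6 36-48 | T3 48-62 | T4 62-78 |
Completion: T1=10  T2=36  T3=62  T4=78  T5=9  T6=48  T7=24  T8=17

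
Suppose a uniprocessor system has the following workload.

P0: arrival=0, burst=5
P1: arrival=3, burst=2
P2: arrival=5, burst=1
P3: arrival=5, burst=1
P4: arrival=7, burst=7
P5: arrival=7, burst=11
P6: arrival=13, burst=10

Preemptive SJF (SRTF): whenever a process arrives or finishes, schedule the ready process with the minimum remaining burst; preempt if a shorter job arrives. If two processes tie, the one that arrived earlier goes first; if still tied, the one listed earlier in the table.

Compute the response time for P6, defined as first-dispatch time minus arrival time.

Timeline: | P0 0-5 | P2 5-6 | P3 6-7 | P1 7-9 | P4 9-16 | P6 16-26 | P5 26-37 |
Completion: P0=5  P1=9  P2=6  P3=7  P4=16  P5=37  P6=26
Response(P6) = first start − arrival = 16 − 13 = 3

3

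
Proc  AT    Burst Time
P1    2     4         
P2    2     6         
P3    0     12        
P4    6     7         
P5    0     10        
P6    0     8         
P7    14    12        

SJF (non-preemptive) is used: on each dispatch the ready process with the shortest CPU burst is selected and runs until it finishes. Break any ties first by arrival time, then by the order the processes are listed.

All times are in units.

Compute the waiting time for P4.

Gantt: | P6 0-8 | P1 8-12 | P2 12-18 | P4 18-25 | P5 25-35 | P3 35-47 | P7 47-59 |
Completion: P1=12  P2=18  P3=47  P4=25  P5=35  P6=8  P7=59
Turnaround (C−A): P1=10  P2=16  P3=47  P4=19  P5=35  P6=8  P7=45
Waiting(P4) = turnaround − burst = 19 − 7 = 12

12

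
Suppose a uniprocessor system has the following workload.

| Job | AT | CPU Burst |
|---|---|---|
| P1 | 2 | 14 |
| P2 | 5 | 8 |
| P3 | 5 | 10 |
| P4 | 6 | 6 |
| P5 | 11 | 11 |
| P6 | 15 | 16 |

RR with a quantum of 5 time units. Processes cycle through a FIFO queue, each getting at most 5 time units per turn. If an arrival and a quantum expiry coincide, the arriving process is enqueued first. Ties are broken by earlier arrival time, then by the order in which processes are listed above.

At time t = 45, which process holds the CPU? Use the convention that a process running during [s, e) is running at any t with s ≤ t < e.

Timeline: | idle 0-2 | P1 2-7 | P2 7-12 | P3 12-17 | P4 17-22 | P1 22-27 | P5 27-32 | P2 32-35 | P6 35-40 | P3 40-45 | P4 45-46 | P1 46-50 | P5 50-55 | P6 55-60 | P5 60-61 | P6 61-67 |
Completion: P1=50  P2=35  P3=45  P4=46  P5=61  P6=67
Turnaround (C−A): P1=48  P2=30  P3=40  P4=40  P5=50  P6=52

P4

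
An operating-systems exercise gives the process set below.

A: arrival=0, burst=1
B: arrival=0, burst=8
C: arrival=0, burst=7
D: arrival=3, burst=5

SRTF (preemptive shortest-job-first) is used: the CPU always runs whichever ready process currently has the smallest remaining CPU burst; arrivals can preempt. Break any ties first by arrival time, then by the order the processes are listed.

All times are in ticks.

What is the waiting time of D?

5

Schedule: | A 0-1 | C 1-8 | D 8-13 | B 13-21 |
Completion: A=1  B=21  C=8  D=13
Waiting(D) = turnaround − burst = 10 − 5 = 5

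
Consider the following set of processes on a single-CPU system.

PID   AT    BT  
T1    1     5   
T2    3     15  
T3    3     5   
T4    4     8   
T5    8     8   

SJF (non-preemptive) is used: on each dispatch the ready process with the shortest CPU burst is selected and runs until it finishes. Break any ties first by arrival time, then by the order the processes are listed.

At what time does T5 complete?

Schedule: | idle 0-1 | T1 1-6 | T3 6-11 | T4 11-19 | T5 19-27 | T2 27-42 |
Completion: T1=6  T2=42  T3=11  T4=19  T5=27
Turnaround (C−A): T1=5  T2=39  T3=8  T4=15  T5=19

27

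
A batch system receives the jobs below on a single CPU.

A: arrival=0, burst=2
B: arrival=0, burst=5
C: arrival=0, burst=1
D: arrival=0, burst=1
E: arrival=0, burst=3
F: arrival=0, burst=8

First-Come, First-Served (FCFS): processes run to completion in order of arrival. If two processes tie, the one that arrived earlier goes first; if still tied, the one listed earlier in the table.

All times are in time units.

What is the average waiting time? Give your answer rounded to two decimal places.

Schedule: | A 0-2 | B 2-7 | C 7-8 | D 8-9 | E 9-12 | F 12-20 |
Completion: A=2  B=7  C=8  D=9  E=12  F=20
Waiting times: A=0, B=2, C=7, D=8, E=9, F=12
Average waiting = (0+2+7+8+9+12) / 6 = 38/6 = 6.33

6.33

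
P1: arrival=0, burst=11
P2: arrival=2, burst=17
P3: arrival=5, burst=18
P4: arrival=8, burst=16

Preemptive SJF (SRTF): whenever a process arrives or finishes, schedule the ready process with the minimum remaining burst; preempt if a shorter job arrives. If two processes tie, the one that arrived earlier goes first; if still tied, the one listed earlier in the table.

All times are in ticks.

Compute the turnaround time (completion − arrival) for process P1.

Timeline: | P1 0-11 | P4 11-27 | P2 27-44 | P3 44-62 |
Completion: P1=11  P2=44  P3=62  P4=27
Turnaround (C−A): P1=11  P2=42  P3=57  P4=19
Turnaround(P1) = completion − arrival = 11 − 0 = 11

11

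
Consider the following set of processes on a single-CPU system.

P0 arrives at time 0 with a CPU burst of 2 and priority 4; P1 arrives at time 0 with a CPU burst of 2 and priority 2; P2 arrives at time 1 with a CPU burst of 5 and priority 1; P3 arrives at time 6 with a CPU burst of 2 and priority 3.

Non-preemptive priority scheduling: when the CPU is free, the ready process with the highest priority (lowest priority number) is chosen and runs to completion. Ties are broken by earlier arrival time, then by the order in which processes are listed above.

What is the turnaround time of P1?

2

Schedule: | P1 0-2 | P2 2-7 | P3 7-9 | P0 9-11 |
Completion: P0=11  P1=2  P2=7  P3=9
Turnaround(P1) = completion − arrival = 2 − 0 = 2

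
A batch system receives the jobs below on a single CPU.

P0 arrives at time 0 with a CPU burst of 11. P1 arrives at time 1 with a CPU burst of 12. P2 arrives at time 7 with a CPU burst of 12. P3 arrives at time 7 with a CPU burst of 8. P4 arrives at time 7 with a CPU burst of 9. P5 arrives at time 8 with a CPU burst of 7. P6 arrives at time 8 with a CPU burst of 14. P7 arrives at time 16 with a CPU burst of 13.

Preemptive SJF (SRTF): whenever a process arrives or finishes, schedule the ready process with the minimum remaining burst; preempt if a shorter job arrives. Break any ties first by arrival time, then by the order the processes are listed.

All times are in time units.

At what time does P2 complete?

Schedule: | P0 0-11 | P5 11-18 | P3 18-26 | P4 26-35 | P1 35-47 | P2 47-59 | P7 59-72 | P6 72-86 |
Completion: P0=11  P1=47  P2=59  P3=26  P4=35  P5=18  P6=86  P7=72
Turnaround (C−A): P0=11  P1=46  P2=52  P3=19  P4=28  P5=10  P6=78  P7=56

59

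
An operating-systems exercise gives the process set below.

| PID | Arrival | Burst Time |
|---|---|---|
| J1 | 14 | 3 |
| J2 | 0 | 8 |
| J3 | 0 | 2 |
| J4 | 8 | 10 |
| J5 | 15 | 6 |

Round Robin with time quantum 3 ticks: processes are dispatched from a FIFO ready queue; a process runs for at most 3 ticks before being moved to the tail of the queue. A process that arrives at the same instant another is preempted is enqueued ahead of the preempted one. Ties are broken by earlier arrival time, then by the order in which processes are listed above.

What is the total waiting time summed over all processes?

28

Gantt: | J2 0-3 | J3 3-5 | J2 5-8 | J4 8-11 | J2 11-13 | J4 13-16 | J1 16-19 | J5 19-22 | J4 22-25 | J5 25-28 | J4 28-29 |
Completion: J1=19  J2=13  J3=5  J4=29  J5=28
Turnaround (C−A): J1=5  J2=13  J3=5  J4=21  J5=13
Waiting = turnaround − burst: J1=2, J2=5, J3=3, J4=11, J5=7
Total waiting = 2 + 5 + 3 + 11 + 7 = 28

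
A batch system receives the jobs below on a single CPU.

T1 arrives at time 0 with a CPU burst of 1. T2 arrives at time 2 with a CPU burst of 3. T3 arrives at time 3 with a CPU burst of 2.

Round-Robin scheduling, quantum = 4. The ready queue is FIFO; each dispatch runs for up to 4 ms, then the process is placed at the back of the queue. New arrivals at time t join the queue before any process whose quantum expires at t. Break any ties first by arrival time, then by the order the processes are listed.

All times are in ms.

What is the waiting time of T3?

Timeline: | T1 0-1 | idle 1-2 | T2 2-5 | T3 5-7 |
Completion: T1=1  T2=5  T3=7
Turnaround (C−A): T1=1  T2=3  T3=4
Waiting(T3) = turnaround − burst = 4 − 2 = 2

2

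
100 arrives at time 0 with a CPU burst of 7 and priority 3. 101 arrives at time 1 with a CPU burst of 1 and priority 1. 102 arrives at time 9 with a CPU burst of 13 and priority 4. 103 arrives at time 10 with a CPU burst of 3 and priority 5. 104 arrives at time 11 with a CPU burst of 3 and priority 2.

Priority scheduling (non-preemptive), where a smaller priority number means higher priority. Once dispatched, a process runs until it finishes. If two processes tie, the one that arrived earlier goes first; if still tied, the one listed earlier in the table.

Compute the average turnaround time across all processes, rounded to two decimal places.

11.80

Gantt: | 100 0-7 | 101 7-8 | idle 8-9 | 102 9-22 | 104 22-25 | 103 25-28 |
Completion: 100=7  101=8  102=22  103=28  104=25
Turnaround (C−A): 100=7  101=7  102=13  103=18  104=14
Turnaround times: 100=7, 101=7, 102=13, 103=18, 104=14
Average turnaround = (7+7+13+18+14) / 5 = 59/5 = 11.80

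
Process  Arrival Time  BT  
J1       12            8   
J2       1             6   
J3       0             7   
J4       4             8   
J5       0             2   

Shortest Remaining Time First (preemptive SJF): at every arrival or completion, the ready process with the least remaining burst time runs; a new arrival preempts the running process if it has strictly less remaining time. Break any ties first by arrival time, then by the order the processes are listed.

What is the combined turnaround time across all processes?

Timeline: | J5 0-2 | J2 2-8 | J3 8-15 | J4 15-23 | J1 23-31 |
Completion: J1=31  J2=8  J3=15  J4=23  J5=2
Turnaround = completion − arrival: J1=19, J2=7, J3=15, J4=19, J5=2
Total turnaround = 19 + 7 + 15 + 19 + 2 = 62

62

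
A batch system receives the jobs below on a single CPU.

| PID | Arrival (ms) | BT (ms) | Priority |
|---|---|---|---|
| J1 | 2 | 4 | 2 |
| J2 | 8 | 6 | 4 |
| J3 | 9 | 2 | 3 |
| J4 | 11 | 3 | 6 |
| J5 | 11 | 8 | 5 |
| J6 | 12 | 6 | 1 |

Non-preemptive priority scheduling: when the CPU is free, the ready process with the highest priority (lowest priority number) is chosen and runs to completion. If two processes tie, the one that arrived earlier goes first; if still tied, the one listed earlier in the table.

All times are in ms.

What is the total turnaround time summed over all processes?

72

Timeline: | idle 0-2 | J1 2-6 | idle 6-8 | J2 8-14 | J6 14-20 | J3 20-22 | J5 22-30 | J4 30-33 |
Completion: J1=6  J2=14  J3=22  J4=33  J5=30  J6=20
Turnaround = completion − arrival: J1=4, J2=6, J3=13, J4=22, J5=19, J6=8
Total turnaround = 4 + 6 + 13 + 22 + 19 + 8 = 72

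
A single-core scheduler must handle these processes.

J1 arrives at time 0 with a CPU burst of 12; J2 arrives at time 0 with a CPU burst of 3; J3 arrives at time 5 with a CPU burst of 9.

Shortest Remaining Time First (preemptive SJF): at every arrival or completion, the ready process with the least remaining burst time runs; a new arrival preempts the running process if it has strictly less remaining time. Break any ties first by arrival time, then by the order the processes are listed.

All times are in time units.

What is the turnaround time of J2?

3

Timeline: | J2 0-3 | J1 3-5 | J3 5-14 | J1 14-24 |
Completion: J1=24  J2=3  J3=14
Turnaround(J2) = completion − arrival = 3 − 0 = 3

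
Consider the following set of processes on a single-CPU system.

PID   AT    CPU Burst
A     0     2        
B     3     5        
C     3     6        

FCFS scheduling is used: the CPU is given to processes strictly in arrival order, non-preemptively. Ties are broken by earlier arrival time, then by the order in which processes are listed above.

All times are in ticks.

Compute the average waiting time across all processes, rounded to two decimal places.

Gantt: | A 0-2 | idle 2-3 | B 3-8 | C 8-14 |
Completion: A=2  B=8  C=14
Turnaround (C−A): A=2  B=5  C=11
Waiting times: A=0, B=0, C=5
Average waiting = (0+0+5) / 3 = 5/3 = 1.67

1.67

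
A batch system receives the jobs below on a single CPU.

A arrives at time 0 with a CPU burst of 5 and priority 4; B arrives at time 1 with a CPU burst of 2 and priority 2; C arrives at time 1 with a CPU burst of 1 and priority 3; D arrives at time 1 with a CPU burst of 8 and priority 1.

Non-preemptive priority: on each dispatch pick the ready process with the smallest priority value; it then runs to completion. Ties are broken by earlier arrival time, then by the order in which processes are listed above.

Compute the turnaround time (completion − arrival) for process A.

Schedule: | A 0-5 | D 5-13 | B 13-15 | C 15-16 |
Completion: A=5  B=15  C=16  D=13
Turnaround (C−A): A=5  B=14  C=15  D=12
Turnaround(A) = completion − arrival = 5 − 0 = 5

5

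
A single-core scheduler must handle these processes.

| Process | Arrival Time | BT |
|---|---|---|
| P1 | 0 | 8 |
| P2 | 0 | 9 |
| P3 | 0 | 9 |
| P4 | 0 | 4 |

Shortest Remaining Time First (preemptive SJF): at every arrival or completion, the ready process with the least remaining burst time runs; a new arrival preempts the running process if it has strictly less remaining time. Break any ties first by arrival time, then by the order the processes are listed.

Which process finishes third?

P2

Schedule: | P4 0-4 | P1 4-12 | P2 12-21 | P3 21-30 |
Completion: P1=12  P2=21  P3=30  P4=4
Turnaround (C−A): P1=12  P2=21  P3=30  P4=4
Finish order: P4 → P1 → P2 → P3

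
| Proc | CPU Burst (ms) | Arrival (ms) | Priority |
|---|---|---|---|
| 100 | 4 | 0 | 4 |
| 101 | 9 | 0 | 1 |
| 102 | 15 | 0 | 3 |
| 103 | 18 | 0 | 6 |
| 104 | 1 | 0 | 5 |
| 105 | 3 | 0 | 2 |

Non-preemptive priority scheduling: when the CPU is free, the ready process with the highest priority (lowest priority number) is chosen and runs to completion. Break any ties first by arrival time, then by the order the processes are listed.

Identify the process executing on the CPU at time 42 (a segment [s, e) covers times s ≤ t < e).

103

Schedule: | 101 0-9 | 105 9-12 | 102 12-27 | 100 27-31 | 104 31-32 | 103 32-50 |
Completion: 100=31  101=9  102=27  103=50  104=32  105=12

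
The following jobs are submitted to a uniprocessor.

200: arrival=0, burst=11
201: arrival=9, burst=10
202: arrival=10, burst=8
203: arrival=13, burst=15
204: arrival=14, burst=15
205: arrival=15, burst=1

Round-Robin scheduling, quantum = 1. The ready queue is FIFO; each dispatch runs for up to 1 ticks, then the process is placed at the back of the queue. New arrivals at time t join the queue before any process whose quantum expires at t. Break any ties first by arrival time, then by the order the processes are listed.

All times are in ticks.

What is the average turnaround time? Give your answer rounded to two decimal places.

29.33

Timeline: | 200 0-9 | 201 9-10 | 200 10-11 | 202 11-12 | 201 12-13 | 200 13-14 | 202 14-15 | 203 15-16 | 201 16-17 | 204 17-18 | 205 18-19 | 202 19-20 | 203 20-21 | 201 21-22 | 204 22-23 | 202 23-24 | 203 24-25 | 201 25-26 | 204 26-27 | 202 27-28 | 203 28-29 | 201 29-30 | 204 30-31 | 202 31-32 | 203 32-33 | 201 33-34 | 204 34-35 | 202 35-36 | 203 36-37 | 201 37-38 | 204 38-39 | 202 39-40 | 203 40-41 | 201 41-42 | 204 42-43 | 203 43-44 | 201 44-45 | 204 45-46 | 203 46-47 | 204 47-48 | 203 48-49 | 204 49-50 | 203 50-51 | 204 51-52 | 203 52-53 | 204 53-54 | 203 54-55 | 204 55-56 | 203 56-57 | 204 57-58 | 203 58-59 | 204 59-60 |
Completion: 200=14  201=45  202=40  203=59  204=60  205=19
Turnaround (C−A): 200=14  201=36  202=30  203=46  204=46  205=4
Turnaround times: 200=14, 201=36, 202=30, 203=46, 204=46, 205=4
Average turnaround = (14+36+30+46+46+4) / 6 = 176/6 = 29.33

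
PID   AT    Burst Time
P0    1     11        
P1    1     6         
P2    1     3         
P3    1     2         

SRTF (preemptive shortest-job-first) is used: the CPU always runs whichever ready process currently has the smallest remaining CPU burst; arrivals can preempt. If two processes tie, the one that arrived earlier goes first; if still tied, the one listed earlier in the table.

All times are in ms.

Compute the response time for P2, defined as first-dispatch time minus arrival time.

Gantt: | idle 0-1 | P3 1-3 | P2 3-6 | P1 6-12 | P0 12-23 |
Completion: P0=23  P1=12  P2=6  P3=3
Turnaround (C−A): P0=22  P1=11  P2=5  P3=2
Response(P2) = first start − arrival = 3 − 1 = 2

2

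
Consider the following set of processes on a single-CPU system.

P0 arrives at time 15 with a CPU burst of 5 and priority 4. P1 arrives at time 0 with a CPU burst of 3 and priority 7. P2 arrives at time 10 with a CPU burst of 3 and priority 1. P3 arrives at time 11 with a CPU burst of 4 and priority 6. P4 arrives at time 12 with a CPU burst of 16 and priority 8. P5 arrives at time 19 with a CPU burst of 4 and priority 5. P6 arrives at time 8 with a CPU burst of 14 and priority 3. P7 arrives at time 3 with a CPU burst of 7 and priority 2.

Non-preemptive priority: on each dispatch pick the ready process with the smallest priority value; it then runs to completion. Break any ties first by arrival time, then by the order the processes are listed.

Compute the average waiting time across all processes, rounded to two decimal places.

10.38

Schedule: | P1 0-3 | P7 3-10 | P2 10-13 | P6 13-27 | P0 27-32 | P5 32-36 | P3 36-40 | P4 40-56 |
Completion: P0=32  P1=3  P2=13  P3=40  P4=56  P5=36  P6=27  P7=10
Turnaround (C−A): P0=17  P1=3  P2=3  P3=29  P4=44  P5=17  P6=19  P7=7
Waiting times: P0=12, P1=0, P2=0, P3=25, P4=28, P5=13, P6=5, P7=0
Average waiting = (12+0+0+25+28+13+5+0) / 8 = 83/8 = 10.38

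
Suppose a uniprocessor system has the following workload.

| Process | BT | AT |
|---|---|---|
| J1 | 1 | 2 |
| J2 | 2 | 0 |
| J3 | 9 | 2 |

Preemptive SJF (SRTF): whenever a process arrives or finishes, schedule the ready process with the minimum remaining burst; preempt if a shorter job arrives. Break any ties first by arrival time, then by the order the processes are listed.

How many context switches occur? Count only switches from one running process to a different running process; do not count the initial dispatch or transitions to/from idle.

Schedule: | J2 0-2 | J1 2-3 | J3 3-12 |
Completion: J1=3  J2=2  J3=12
Turnaround (C−A): J1=1  J2=2  J3=10

2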